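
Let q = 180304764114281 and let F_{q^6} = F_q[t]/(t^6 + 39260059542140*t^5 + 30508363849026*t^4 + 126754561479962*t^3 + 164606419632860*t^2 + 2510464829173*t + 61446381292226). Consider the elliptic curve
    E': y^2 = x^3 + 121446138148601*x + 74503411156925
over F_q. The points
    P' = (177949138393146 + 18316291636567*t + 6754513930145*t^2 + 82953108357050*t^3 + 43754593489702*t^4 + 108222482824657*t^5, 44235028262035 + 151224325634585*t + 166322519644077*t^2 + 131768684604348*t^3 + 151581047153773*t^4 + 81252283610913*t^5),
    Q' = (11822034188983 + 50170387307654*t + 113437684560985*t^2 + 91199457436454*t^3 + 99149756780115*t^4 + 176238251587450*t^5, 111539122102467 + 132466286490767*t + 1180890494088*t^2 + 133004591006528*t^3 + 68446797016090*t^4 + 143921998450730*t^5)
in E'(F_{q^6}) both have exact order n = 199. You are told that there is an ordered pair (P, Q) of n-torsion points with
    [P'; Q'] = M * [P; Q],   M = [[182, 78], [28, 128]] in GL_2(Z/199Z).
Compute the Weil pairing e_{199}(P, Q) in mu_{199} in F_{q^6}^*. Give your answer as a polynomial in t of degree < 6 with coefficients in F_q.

e_{199}(aP+bQ,cP+dQ) = e_{199}(P,Q)^(ad-bc); with (a,b,c,d)=(182,78,28,128) this gives the det-199 law.
det(M) mod 199 = 18; its inverse in (Z/199)^* is 188 (check: 18*188 mod 199 = 1).
Miller loop for e_{199} over F_{180304764114281^6}: bits of 199 = 11000111; 7 double steps + 4 add steps, l/v at each.
Result: e(P',Q') = 82568149449202 + 61399811486275*t + 155417851648971*t^2 + 91330348285196*t^3 + 156597560722216*t^4 + 102585163259965*t^5.
Hence e(P,Q) = 124894012832190 + 41600627321978*t + 163359005553735*t^2 + 163670839259843*t^3 + 142626873762396*t^4 + 126062102479655*t^5 in F_{180304764114281^6}^*.

124894012832190 + 41600627321978*t + 163359005553735*t^2 + 163670839259843*t^3 + 142626873762396*t^4 + 126062102479655*t^5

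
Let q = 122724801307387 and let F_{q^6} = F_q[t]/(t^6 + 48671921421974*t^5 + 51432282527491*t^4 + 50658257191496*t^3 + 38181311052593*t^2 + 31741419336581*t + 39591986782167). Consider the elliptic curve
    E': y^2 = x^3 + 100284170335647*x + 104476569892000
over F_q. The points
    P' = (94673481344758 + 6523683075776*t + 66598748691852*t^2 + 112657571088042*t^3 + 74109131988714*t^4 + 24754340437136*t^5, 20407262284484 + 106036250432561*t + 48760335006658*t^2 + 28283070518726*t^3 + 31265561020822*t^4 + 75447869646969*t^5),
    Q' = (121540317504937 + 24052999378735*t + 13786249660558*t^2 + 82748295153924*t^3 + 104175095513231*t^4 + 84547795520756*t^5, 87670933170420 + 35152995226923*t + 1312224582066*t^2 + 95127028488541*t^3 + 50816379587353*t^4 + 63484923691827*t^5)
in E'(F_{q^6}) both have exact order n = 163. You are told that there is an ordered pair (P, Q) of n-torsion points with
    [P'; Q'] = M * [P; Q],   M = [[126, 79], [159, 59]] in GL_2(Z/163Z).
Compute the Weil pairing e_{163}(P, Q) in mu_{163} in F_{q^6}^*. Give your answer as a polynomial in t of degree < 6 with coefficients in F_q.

59884368321008 + 99608959710243*t + 64261137280786*t^2 + 104094138493945*t^3 + 117151184328827*t^4 + 86954072637606*t^5

e_{163} is bilinear + alternating on E[163], so e_{163}(126*P + 79*Q, 159*P + 59*Q) = e_{163}(P,Q)^(126*59-79*159).
Inverting 89 mod 163: 11. Thus e_{163}(P,Q) = e(P',Q')^{11}.
n = 163 = (10100011)_2 (8 bits, wt 4); accumulate f_{163,P'}(Q'+S)/f_{163,P'}(S) along the 7-step ladder.
The quotient is 16960591583008 + 81618016095399*t + 3209223680679*t^2 + 95538648009978*t^3 + 56225618843846*t^4 + 45787814497541*t^5.
(16960591583008 + 81618016095399*t + 3209223680679*t^2 + 95538648009978*t^3 + 56225618843846*t^4 + 45787814497541*t^5)^{11} mod (122724801307387,f) = 59884368321008 + 99608959710243*t + 64261137280786*t^2 + 104094138493945*t^3 + 117151184328827*t^4 + 86954072637606*t^5.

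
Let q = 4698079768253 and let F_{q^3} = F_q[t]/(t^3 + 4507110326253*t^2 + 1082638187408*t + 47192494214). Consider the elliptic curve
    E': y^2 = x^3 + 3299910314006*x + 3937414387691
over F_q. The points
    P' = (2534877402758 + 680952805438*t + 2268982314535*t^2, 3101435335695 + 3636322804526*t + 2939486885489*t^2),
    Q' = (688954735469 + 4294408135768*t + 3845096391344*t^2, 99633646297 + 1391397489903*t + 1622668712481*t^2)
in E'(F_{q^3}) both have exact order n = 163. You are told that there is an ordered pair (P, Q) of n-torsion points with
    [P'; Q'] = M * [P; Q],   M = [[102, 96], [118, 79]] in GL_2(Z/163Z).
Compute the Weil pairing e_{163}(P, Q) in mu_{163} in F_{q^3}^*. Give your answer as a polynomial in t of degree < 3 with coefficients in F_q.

Under M = [[102,96],[118,79]] in GL_2(Z/163), e_{163}(P',Q') = e_{163}(P,Q)^(102*79-96*118 mod 163).
det M = 102*79 - 96*118 = -3270 = 153 (mod 163); 153^{-1} = 114 (mod 163).
Build f_{163,P'} and f_{163,Q'} via the 8-bit ladder of 163=10100011_2; evaluate at shifted divisors; quotient in F_{4698079768253^3}.
Result: e(P',Q') = 4259272627468 + 395952459452*t + 4223020164673*t^2.
Hence e(P,Q) = 1882020581257 + 2442918045204*t + 4625254302951*t^2 in F_{4698079768253^3}^*.

1882020581257 + 2442918045204*t + 4625254302951*t^2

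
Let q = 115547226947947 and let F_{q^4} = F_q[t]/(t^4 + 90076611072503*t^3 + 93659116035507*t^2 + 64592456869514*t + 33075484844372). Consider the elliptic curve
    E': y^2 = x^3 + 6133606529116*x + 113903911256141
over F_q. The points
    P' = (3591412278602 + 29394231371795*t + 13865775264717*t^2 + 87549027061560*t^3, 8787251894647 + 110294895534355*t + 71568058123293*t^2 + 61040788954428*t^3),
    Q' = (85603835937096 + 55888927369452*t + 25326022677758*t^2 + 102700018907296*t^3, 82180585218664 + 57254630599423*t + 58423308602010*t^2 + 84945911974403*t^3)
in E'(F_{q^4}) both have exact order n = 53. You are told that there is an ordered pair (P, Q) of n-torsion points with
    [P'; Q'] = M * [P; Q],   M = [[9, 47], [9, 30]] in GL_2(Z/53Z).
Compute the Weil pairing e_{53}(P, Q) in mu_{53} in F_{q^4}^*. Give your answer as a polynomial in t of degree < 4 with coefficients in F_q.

Under M = [[9,47],[9,30]] in GL_2(Z/53), e_{53}(P',Q') = e_{53}(P,Q)^(9*30-47*9 mod 53).
det(M) mod 53 = 6; its inverse in (Z/53)^* is 9 (check: 6*9 mod 53 = 1).
6-bit Miller (110101) on E'/F_{115547226947947} with a'=6133606529116, b'=113903911256141: accumulate tangent/chord ratios at Q'+S and P'+S'.
So e_{53}(P',Q') = 77484676037354 + 46808173893118*t + 106309193996448*t^2 + 99345292270535*t^3.
Raise to 9: e(P,Q) = 112953647075691 + 96544641027819*t + 26627837469117*t^2 + 11637602222919*t^3 in mu_{53}.

112953647075691 + 96544641027819*t + 26627837469117*t^2 + 11637602222919*t^3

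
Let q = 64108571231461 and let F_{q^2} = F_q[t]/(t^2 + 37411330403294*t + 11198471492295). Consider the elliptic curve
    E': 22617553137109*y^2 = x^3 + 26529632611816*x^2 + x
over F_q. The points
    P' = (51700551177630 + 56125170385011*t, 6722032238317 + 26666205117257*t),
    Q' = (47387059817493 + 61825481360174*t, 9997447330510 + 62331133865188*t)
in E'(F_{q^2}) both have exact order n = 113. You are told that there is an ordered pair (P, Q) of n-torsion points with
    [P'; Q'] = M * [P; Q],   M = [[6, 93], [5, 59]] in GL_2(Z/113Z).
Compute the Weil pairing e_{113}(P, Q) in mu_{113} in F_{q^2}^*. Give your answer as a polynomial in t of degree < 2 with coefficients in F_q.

13161805221467 + 37605515885311*t

Alternating bilinearity on E[113] (values in mu_{113} in F_{64108571231461^2}) gives e(P',Q') = e(P,Q)^det(M).
Inverting 2 mod 113: 57. Thus e_{113}(P,Q) = e(P',Q')^{57}.
Set x_W=13415479832461*u+24709295027610, y_W=13415479832461*v; then E': y_W^2=x_W^3+12029976931168*x_W+54453059167841.
Run Miller on y^2=x^3+12029976931168*x+54453059167841 over F_{64108571231461}: ladder 1110001 (7 bits); e = f_P(D_Q)/f_Q(D_P).
e_{113}(P',Q') = 31125265862956 + 5993789507265*t.
(31125265862956 + 5993789507265*t)^{57} mod (64108571231461,f) = 13161805221467 + 37605515885311*t.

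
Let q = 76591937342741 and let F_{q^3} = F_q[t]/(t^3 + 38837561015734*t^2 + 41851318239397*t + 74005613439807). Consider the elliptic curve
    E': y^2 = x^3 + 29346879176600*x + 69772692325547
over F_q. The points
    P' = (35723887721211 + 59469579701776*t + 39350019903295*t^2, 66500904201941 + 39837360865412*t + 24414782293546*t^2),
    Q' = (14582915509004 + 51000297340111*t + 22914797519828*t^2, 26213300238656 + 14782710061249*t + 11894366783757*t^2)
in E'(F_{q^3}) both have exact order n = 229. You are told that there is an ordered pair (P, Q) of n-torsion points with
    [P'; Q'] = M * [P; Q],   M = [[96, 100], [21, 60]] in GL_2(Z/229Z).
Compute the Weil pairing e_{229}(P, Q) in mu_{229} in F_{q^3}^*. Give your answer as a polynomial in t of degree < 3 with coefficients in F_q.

41820468309217 + 65536716782503*t + 22352694218195*t^2

e_{229} is bilinear + alternating on E[229], so e_{229}(96*P + 100*Q, 21*P + 60*Q) = e_{229}(P,Q)^(96*60-100*21).
96*60 - 100*21 = 3660; reduced mod 229: det = 225, inverse 57.
n = 229 = (11100101)_2 (8 bits, wt 5); accumulate f_{229,P'}(Q'+S)/f_{229,P'}(S) along the 7-step ladder.
f_P(D_Q)/f_Q(D_P) = 21655881583810 + 37665952440302*t + 6845211798486*t^2.
e_{229}(P,Q) = (21655881583810 + 37665952440302*t + 6845211798486*t^2)^{57} = 41820468309217 + 65536716782503*t + 22352694218195*t^2.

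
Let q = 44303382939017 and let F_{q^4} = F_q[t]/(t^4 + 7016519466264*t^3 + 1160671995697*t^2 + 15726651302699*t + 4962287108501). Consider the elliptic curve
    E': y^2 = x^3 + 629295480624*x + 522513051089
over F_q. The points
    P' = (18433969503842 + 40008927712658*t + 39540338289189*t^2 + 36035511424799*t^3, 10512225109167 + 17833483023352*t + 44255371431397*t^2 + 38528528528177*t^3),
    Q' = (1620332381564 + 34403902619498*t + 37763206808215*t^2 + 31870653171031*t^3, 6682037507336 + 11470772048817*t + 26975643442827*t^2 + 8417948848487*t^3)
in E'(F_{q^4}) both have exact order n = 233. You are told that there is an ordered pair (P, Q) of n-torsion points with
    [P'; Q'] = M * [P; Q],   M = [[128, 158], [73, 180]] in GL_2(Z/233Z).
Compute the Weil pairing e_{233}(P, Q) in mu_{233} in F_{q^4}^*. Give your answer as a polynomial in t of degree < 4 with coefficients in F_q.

e_{233}(aP+bQ,cP+dQ) = e_{233}(P,Q)^(ad-bc); with (a,b,c,d)=(128,158,73,180) this gives the det-233 law.
128*180 - 158*73 = 11506; reduced mod 233: det = 89, inverse 144.
Build f_{233,P'} and f_{233,Q'} via the 8-bit ladder of 233=11101001_2; evaluate at shifted divisors; quotient in F_{44303382939017^4}.
So e_{233}(P',Q') = 11581012226517 + 12688651441958*t + 27057799563533*t^2 + 14802999840603*t^3.
Hence e(P,Q) = 38561757567912 + 858304476498*t + 43196611763811*t^2 + 42062312054434*t^3 in F_{44303382939017^4}^*.

38561757567912 + 858304476498*t + 43196611763811*t^2 + 42062312054434*t^3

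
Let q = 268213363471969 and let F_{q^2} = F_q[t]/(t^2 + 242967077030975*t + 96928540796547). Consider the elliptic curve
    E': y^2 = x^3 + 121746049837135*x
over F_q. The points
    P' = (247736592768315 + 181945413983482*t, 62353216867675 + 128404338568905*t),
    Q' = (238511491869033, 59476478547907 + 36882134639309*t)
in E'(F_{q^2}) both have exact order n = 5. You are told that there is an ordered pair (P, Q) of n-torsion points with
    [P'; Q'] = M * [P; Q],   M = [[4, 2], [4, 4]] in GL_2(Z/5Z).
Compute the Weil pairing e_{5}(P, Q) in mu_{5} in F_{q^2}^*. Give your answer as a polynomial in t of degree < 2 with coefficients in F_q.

e_{5} is bilinear + alternating on E[5], so e_{5}(4*P + 2*Q, 4*P + 4*Q) = e_{5}(P,Q)^(4*4-2*4).
Inverting 3 mod 5: 2. Thus e_{5}(P,Q) = e(P',Q')^{2}.
3-bit Miller (101) on E'/F_{268213363471969} with a'=121746049837135, b'=0: accumulate tangent/chord ratios at Q'+S and P'+S'.
Miller gives e_{5}(P',Q') = 20834119449423 + 151636880634045*t in F_{268213363471969^2}.
Hence e(P,Q) = 267442441371166 + 55629823004250*t in F_{268213363471969^2}^*.

267442441371166 + 55629823004250*t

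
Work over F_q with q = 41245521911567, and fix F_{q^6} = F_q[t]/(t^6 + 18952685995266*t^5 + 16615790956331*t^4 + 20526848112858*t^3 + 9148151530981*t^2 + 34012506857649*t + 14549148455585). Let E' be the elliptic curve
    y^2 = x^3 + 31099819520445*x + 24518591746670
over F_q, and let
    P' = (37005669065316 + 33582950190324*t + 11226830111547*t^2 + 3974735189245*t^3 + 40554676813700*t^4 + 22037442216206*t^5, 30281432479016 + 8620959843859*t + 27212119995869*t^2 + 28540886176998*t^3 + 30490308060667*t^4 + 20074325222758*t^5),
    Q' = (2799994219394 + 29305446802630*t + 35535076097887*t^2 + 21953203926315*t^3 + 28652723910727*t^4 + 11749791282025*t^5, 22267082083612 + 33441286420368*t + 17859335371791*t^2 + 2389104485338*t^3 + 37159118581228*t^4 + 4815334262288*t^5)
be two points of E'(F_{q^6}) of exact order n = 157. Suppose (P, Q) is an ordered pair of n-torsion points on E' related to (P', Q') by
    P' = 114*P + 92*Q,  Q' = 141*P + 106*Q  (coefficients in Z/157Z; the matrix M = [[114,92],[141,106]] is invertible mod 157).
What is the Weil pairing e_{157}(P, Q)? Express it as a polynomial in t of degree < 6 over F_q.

e_{157} is bilinear + alternating on E[157], so e_{157}(114*P + 92*Q, 141*P + 106*Q) = e_{157}(P,Q)^(114*106-92*141).
det M = 114*106 - 92*141 = -888 = 54 (mod 157); 54^{-1} = 32 (mod 157).
Run Miller on y^2=x^3+31099819520445*x+24518591746670 over F_{41245521911567}: ladder 10011101 (8 bits); e = f_P(D_Q)/f_Q(D_P).
Result: e(P',Q') = 33382896642627 + 22979220189019*t + 26874504369257*t^2 + 17717919663799*t^3 + 17004606641603*t^4 + 21609847243939*t^5.
e_{157}(P,Q) = (33382896642627 + 22979220189019*t + 26874504369257*t^2 + 17717919663799*t^3 + 17004606641603*t^4 + 21609847243939*t^5)^{32} = 23223791362388 + 36698022823492*t + 30311268576298*t^2 + 9407395286966*t^3 + 11402008912341*t^4 + 33859719192157*t^5.

23223791362388 + 36698022823492*t + 30311268576298*t^2 + 9407395286966*t^3 + 11402008912341*t^4 + 33859719192157*t^5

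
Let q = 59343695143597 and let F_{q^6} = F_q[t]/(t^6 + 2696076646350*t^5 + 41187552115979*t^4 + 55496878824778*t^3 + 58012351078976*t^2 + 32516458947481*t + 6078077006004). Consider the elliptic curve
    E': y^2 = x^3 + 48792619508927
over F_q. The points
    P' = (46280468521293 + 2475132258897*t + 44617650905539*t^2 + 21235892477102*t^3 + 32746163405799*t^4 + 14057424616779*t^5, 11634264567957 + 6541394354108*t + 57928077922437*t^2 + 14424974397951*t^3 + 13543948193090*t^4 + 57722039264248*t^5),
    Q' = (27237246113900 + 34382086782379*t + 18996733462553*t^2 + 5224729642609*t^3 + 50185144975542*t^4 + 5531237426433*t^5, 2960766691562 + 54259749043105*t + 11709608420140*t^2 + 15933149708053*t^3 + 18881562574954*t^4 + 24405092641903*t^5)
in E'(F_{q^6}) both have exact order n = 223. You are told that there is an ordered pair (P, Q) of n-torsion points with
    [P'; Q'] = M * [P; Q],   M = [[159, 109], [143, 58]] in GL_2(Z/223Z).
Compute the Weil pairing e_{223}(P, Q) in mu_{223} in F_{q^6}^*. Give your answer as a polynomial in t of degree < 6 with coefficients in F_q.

The 223-Weil pairing on E[223] over F_{59343695143597} is alternating-bilinear: e_{223}(P',Q') = e_{223}(P,Q)^det(M).
Inverting 102 mod 223: 129. Thus e_{223}(P,Q) = e(P',Q')^{129}.
Run Miller on y^2=x^3+48792619508927 over F_{59343695143597}: ladder 11011111 (8 bits); e = f_P(D_Q)/f_Q(D_P).
Miller gives e_{223}(P',Q') = 17669309455140 + 2129575221440*t + 21035362640361*t^2 + 11098393744883*t^3 + 43759273574492*t^4 + 28845512193831*t^5 in F_{59343695143597^6}.
Finally e_{223}(P,Q) = 19990935654358 + 31650217047634*t + 24314487043452*t^2 + 1861219380485*t^3 + 930354800613*t^4 + 58846524969376*t^5.

19990935654358 + 31650217047634*t + 24314487043452*t^2 + 1861219380485*t^3 + 930354800613*t^4 + 58846524969376*t^5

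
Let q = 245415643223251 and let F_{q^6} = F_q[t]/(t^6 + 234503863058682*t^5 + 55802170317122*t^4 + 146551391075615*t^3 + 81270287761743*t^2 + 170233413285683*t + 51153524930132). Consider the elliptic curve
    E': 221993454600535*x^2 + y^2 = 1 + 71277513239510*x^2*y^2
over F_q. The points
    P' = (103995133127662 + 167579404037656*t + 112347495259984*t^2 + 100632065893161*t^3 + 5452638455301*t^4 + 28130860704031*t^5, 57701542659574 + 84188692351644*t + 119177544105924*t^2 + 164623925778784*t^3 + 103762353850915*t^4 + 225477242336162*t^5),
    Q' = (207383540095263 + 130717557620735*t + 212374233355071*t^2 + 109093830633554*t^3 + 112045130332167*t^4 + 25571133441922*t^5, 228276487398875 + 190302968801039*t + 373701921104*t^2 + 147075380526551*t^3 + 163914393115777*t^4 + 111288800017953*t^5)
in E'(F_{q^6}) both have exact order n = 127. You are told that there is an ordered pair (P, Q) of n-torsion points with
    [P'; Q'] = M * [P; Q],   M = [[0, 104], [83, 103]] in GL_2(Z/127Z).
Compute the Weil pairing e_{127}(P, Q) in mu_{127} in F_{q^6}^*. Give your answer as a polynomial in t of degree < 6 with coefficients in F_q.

27713725801897 + 41082369348286*t + 192707764506459*t^2 + 67673735814620*t^3 + 175569964425669*t^4 + 146697161166393*t^5

Under M = [[0,104],[83,103]] in GL_2(Z/127), e_{127}(P',Q') = e_{127}(P,Q)^(0*103-104*83 mod 127).
Hence e(P,Q) = e(P',Q')^{32} where 32 = 4^{-1} mod 127.
Edwards->Montgomery: u=(1+y)/(1-y), v=u/x -> 143416231293838v^2=u^3+99056279420571u^2+u; then x_W=99032896146069u+171586316251633: y^2=x^3+9485197920639*x+218877115394591.
Build f_{127,P'} and f_{127,Q'} via the 7-bit ladder of 127=1111111_2; evaluate at shifted divisors; quotient in F_{245415643223251^6}.
Miller gives e_{127}(P',Q') = 59032925318064 + 190407748791826*t + 165256036112512*t^2 + 93468270519111*t^3 + 190158939755855*t^4 + 21720428986170*t^5 in F_{245415643223251^6}.
Finally e_{127}(P,Q) = 27713725801897 + 41082369348286*t + 192707764506459*t^2 + 67673735814620*t^3 + 175569964425669*t^4 + 146697161166393*t^5.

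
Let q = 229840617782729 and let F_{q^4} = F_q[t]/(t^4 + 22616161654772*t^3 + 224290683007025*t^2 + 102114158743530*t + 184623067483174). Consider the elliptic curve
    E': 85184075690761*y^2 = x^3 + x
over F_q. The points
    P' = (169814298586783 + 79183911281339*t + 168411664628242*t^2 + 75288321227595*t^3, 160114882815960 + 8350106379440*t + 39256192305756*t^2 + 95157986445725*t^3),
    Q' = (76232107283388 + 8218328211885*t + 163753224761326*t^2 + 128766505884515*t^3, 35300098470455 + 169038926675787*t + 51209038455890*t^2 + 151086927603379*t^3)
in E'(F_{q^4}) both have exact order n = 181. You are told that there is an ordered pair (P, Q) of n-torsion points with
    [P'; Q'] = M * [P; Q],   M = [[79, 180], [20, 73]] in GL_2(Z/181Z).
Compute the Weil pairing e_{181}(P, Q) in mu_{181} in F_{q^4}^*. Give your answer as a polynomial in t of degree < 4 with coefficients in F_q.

35329315824957 + 151256626300792*t + 127445312580321*t^2 + 80778373577508*t^3

Since e_{181}(P,P)=e_{181}(Q,Q)=1 and e_{181}(Q,P)=e_{181}(P,Q)^{-1}, expanding e_{181}(79*P + 180*Q,20*P + 73*Q) leaves e(P,Q)^det(M).
det(M) mod 181 = 176; its inverse in (Z/181)^* is 36 (check: 176*36 mod 181 = 1).
Undo Montgomery via alpha=0, beta=37049364692706: (a',b')=(111975137897076,0) over F_{229840617782729}.
Run Miller on y^2=x^3+111975137897076*x over F_{229840617782729}: ladder 10110101 (8 bits); e = f_P(D_Q)/f_Q(D_P).
f_P(D_Q)/f_Q(D_P) = 130613329379478 + 219089646470785*t + 43651589301523*t^2 + 89375838687367*t^3.
Hence e(P,Q) = 35329315824957 + 151256626300792*t + 127445312580321*t^2 + 80778373577508*t^3 in F_{229840617782729^4}^*.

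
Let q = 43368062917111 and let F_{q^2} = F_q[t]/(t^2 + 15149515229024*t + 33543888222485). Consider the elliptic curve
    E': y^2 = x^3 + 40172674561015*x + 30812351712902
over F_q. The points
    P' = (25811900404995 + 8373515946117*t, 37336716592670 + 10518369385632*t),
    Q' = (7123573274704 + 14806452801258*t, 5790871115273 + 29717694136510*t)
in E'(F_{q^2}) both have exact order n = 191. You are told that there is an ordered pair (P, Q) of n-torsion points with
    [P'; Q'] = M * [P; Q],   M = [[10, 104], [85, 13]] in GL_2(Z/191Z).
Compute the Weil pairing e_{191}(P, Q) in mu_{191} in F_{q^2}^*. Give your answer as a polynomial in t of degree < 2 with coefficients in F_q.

Alternating bilinearity on E[191] (values in mu_{191} in F_{43368062917111^2}) gives e(P',Q') = e(P,Q)^det(M).
Hence e(P,Q) = e(P',Q')^{93} where 93 = 76^{-1} mod 191.
Double-and-add over 10111111: 8-1 doublings, 7-1 additions; each step l_{T,T}/v_{2T} or l_{T,P'}/v at Q'+S for random S.
The quotient is 13162271096586 + 9233294603448*t.
Thus e_{191}(P,Q) = 31300735431213 + 7157023731443*t.

31300735431213 + 7157023731443*t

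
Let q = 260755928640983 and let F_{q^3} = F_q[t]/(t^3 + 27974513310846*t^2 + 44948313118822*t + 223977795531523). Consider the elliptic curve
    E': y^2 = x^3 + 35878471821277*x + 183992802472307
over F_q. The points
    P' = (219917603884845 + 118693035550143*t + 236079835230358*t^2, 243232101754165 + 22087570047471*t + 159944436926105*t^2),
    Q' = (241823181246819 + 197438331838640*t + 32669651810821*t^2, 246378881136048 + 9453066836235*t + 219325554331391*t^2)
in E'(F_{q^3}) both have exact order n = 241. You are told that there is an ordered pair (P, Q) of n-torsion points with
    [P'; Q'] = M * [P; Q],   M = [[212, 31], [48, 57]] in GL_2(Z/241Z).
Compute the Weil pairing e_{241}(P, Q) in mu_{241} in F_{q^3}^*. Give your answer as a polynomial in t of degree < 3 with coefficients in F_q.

37849489135838 + 171822120115074*t + 62836704513357*t^2

The 241-Weil pairing on E[241] over F_{260755928640983} is alternating-bilinear: e_{241}(P',Q') = e_{241}(P,Q)^det(M).
So e_{241}(P,Q) = e_{241}(P',Q')^{30}, since 233*30 = 1 mod 241.
Run Miller on y^2=x^3+35878471821277*x+183992802472307 over F_{260755928640983}: ladder 11110001 (8 bits); e = f_P(D_Q)/f_Q(D_P).
Result: e(P',Q') = 62537380333728 + 152555387801382*t + 23982468841642*t^2.
Finally e_{241}(P,Q) = 37849489135838 + 171822120115074*t + 62836704513357*t^2.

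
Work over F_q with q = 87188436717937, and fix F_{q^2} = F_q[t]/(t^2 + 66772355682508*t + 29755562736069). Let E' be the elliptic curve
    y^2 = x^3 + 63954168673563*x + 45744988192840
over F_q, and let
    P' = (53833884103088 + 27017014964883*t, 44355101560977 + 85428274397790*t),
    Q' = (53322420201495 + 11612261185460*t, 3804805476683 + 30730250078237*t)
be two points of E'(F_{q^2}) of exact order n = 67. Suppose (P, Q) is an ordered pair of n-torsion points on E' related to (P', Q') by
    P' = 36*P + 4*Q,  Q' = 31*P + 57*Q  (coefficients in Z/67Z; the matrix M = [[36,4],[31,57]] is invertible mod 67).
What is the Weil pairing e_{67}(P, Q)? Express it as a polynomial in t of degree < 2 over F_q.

23680123485099 + 22796465030677*t

The 67-Weil pairing on E[67] over F_{87188436717937} is alternating-bilinear: e_{67}(P',Q') = e_{67}(P,Q)^det(M).
det M = 36*57 - 4*31 = 1928 = 52 (mod 67); 52^{-1} = 58 (mod 67).
Run Miller on y^2=x^3+63954168673563*x+45744988192840 over F_{87188436717937}: ladder 1000011 (7 bits); e = f_P(D_Q)/f_Q(D_P).
Miller gives e_{67}(P',Q') = 63576618834052 + 24789728586243*t in F_{87188436717937^2}.
(63576618834052 + 24789728586243*t)^{58} mod (87188436717937,f) = 23680123485099 + 22796465030677*t.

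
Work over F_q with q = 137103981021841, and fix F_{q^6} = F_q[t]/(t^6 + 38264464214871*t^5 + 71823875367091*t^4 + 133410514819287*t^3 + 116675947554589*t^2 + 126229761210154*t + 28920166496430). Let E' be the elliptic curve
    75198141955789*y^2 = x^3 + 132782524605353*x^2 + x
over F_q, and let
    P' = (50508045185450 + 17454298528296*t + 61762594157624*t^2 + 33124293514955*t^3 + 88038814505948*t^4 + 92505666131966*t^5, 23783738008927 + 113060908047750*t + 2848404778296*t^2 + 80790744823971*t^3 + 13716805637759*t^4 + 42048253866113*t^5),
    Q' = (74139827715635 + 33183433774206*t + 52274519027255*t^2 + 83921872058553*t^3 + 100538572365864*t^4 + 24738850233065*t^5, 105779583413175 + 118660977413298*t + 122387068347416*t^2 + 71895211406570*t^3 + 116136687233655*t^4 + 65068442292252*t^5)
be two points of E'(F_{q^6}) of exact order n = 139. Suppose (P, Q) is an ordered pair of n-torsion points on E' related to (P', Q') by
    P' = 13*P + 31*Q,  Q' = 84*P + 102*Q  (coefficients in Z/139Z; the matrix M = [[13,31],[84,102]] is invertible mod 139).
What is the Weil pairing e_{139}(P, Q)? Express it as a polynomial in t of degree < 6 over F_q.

Alternating bilinearity on E[139] (values in mu_{139} in F_{137103981021841^6}) gives e(P',Q') = e(P,Q)^det(M).
13*102 - 31*84 = -1278; reduced mod 139: det = 112, inverse 36.
Set x_W=28609109288885*u+100891335361872, y_W=28609109288885*v; then E': y_W^2=x_W^3+49318736056151*x_W+30785477671852.
n = 139 = (10001011)_2 (8 bits, wt 4); accumulate f_{139,P'}(Q'+S)/f_{139,P'}(S) along the 7-step ladder.
So e_{139}(P',Q') = 20648734216666 + 64045112001186*t + 76890586688569*t^2 + 107654565910423*t^3 + 2927933383962*t^4 + 80963983717103*t^5.
(20648734216666 + 64045112001186*t + 76890586688569*t^2 + 107654565910423*t^3 + 2927933383962*t^4 + 80963983717103*t^5)^{36} mod (137103981021841,f) = 73313614295216 + 38547666724755*t + 59400701214499*t^2 + 26328658462725*t^3 + 67961985335080*t^4 + 3121497731600*t^5.

73313614295216 + 38547666724755*t + 59400701214499*t^2 + 26328658462725*t^3 + 67961985335080*t^4 + 3121497731600*t^5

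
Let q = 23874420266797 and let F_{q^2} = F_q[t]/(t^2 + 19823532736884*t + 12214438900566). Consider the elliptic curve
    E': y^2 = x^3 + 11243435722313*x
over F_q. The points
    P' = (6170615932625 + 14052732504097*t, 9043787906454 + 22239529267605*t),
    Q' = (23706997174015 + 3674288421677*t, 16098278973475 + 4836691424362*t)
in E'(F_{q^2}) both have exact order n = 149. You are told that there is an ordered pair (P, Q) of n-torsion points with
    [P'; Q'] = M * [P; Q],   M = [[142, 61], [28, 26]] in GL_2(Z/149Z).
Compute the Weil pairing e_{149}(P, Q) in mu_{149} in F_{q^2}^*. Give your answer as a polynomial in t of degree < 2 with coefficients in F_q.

e_{149}(aP+bQ,cP+dQ) = e_{149}(P,Q)^(ad-bc); with (a,b,c,d)=(142,61,28,26) this gives the det-149 law.
det(M) mod 149 = 47; its inverse in (Z/149)^* is 130 (check: 47*130 mod 149 = 1).
8-bit Miller (10010101) on E'/F_{23874420266797} with a'=11243435722313, b'=0: accumulate tangent/chord ratios at Q'+S and P'+S'.
f_P(D_Q)/f_Q(D_P) = 20744398563969 + 12314313635870*t.
Finally e_{149}(P,Q) = 15689911634759 + 20029472865179*t.

15689911634759 + 20029472865179*t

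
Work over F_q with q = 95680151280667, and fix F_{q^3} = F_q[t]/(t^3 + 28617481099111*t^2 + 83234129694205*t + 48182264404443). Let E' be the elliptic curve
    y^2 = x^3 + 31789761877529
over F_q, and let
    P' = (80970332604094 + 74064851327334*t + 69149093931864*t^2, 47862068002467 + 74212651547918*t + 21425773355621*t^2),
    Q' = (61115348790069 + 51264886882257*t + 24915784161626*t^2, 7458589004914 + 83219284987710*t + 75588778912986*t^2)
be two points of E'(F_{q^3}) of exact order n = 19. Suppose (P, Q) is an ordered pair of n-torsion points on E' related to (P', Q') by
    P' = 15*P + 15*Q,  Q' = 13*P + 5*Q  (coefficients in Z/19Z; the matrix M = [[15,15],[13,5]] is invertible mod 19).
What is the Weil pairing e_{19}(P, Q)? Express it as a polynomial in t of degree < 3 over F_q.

78633006563018 + 81213789089011*t + 29146579597182*t^2

Since e_{19}(P,P)=e_{19}(Q,Q)=1 and e_{19}(Q,P)=e_{19}(P,Q)^{-1}, expanding e_{19}(15*P + 15*Q,13*P + 5*Q) leaves e(P,Q)^det(M).
Inverting 13 mod 19: 3. Thus e_{19}(P,Q) = e(P',Q')^{3}.
Run Miller on y^2=x^3+31789761877529 over F_{95680151280667}: ladder 10011 (5 bits); e = f_P(D_Q)/f_Q(D_P).
Miller gives e_{19}(P',Q') = 60278177346941 + 79703139377372*t + 57188455389794*t^2 in F_{95680151280667^3}.
Hence e(P,Q) = 78633006563018 + 81213789089011*t + 29146579597182*t^2 in F_{95680151280667^3}^*.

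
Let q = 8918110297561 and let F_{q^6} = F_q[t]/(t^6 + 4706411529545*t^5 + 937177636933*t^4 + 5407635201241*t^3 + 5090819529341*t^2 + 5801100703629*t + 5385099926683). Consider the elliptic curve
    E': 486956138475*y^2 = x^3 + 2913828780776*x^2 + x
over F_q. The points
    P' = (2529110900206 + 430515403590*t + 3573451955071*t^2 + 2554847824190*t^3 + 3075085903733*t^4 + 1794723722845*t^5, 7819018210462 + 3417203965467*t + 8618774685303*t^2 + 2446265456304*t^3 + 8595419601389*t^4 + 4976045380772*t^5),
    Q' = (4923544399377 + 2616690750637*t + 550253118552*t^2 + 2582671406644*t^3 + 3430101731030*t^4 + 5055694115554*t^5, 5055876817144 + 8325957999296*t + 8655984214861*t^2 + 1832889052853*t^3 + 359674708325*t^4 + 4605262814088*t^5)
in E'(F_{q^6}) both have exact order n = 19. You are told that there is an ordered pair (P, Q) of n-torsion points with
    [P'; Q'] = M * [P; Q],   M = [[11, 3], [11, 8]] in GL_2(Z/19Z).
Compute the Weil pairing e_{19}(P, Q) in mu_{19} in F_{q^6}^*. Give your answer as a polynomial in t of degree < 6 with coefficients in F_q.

The 19-Weil pairing on E[19] over F_{8918110297561} is alternating-bilinear: e_{19}(P',Q') = e_{19}(P,Q)^det(M).
det(M) mod 19 = 17; its inverse in (Z/19)^* is 9 (check: 17*9 mod 19 = 1).
Undo Montgomery via alpha=7206778420396, beta=3492863181264: (a',b')=(384941723634,8908422193168) over F_{8918110297561}.
Run Miller on y^2=x^3+384941723634*x+8908422193168 over F_{8918110297561}: ladder 10011 (5 bits); e = f_P(D_Q)/f_Q(D_P).
f_P(D_Q)/f_Q(D_P) = 175502705177 + 3418182911245*t + 1090209144188*t^2 + 8918030658093*t^3 + 8180427566168*t^4 + 8694847499926*t^5.
Raise to 9: e(P,Q) = 615294745081 + 3701371192953*t + 1073513524625*t^2 + 6101321481562*t^3 + 6725250869170*t^4 + 4107677729559*t^5 in mu_{19}.

615294745081 + 3701371192953*t + 1073513524625*t^2 + 6101321481562*t^3 + 6725250869170*t^4 + 4107677729559*t^5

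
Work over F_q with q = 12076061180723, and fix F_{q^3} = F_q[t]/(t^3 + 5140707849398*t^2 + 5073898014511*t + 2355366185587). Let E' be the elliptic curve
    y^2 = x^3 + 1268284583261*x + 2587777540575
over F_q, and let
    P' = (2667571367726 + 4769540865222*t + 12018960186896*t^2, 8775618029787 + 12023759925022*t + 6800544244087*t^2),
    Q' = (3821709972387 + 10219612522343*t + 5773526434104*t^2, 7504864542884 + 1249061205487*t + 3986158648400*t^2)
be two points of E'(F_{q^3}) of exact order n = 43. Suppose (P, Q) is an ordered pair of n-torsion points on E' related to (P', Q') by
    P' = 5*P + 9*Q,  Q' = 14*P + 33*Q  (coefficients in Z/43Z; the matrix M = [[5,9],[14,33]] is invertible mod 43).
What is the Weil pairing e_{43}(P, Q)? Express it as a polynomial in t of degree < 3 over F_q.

7855625361965 + 6568862833802*t + 7075153674944*t^2

Since e_{43}(P,P)=e_{43}(Q,Q)=1 and e_{43}(Q,P)=e_{43}(P,Q)^{-1}, expanding e_{43}(5*P + 9*Q,14*P + 33*Q) leaves e(P,Q)^det(M).
det M = 5*33 - 9*14 = 39 = 39 (mod 43); 39^{-1} = 32 (mod 43).
Miller loop for e_{43} over F_{12076061180723^3}: bits of 43 = 101011; 5 double steps + 3 add steps, l/v at each.
Result: e(P',Q') = 175959519122 + 5778335195635*t + 4025698027124*t^2.
Raise to 32: e(P,Q) = 7855625361965 + 6568862833802*t + 7075153674944*t^2 in mu_{43}.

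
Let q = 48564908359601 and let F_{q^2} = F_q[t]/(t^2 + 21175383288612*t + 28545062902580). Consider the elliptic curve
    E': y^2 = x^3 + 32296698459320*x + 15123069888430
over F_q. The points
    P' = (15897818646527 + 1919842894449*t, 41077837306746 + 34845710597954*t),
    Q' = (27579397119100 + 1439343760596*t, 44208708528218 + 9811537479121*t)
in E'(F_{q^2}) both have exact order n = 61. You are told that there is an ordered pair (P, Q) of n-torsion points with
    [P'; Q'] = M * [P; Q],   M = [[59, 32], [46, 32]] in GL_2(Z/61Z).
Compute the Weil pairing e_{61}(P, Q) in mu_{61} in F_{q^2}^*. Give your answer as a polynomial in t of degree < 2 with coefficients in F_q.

Alternating bilinearity on E[61] (values in mu_{61} in F_{48564908359601^2}) gives e(P',Q') = e(P,Q)^det(M).
det M = 59*32 - 32*46 = 416 = 50 (mod 61); 50^{-1} = 11 (mod 61).
Miller loop for e_{61} over F_{48564908359601^2}: bits of 61 = 111101; 5 double steps + 4 add steps, l/v at each.
e_{61}(P',Q') = 25768265443571 + 34927155200748*t.
Raise to 11: e(P,Q) = 33420958341900 + 15439237126714*t in mu_{61}.

33420958341900 + 15439237126714*t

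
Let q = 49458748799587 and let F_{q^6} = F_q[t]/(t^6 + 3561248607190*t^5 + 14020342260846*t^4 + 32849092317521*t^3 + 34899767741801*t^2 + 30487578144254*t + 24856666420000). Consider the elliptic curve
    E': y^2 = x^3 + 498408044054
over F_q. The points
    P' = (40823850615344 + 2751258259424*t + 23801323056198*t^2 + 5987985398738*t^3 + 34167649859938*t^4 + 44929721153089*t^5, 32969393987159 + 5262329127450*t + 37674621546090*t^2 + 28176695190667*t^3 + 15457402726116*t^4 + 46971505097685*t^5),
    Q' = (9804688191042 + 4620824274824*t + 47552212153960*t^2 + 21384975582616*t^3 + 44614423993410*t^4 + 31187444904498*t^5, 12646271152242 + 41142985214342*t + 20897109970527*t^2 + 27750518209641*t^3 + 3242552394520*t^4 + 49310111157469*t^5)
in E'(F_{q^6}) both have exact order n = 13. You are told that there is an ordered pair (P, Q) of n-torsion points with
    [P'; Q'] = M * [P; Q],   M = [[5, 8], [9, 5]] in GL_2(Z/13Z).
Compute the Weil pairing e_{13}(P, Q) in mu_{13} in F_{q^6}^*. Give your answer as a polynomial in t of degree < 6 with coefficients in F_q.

9008721135884 + 37463408268583*t + 23571995621054*t^2 + 4803380467181*t^3 + 49100136283657*t^4 + 1887240979514*t^5

The 13-Weil pairing on E[13] over F_{49458748799587} is alternating-bilinear: e_{13}(P',Q') = e_{13}(P,Q)^det(M).
So e_{13}(P,Q) = e_{13}(P',Q')^{8}, since 5*8 = 1 mod 13.
Miller loop for e_{13} over F_{49458748799587^6}: bits of 13 = 1101; 3 double steps + 2 add steps, l/v at each.
Result: e(P',Q') = 17226068462064 + 31736242264542*t + 19267498581669*t^2 + 8907772611998*t^3 + 40463697938484*t^4 + 22190873753333*t^5.
e_{13}(P,Q) = (17226068462064 + 31736242264542*t + 19267498581669*t^2 + 8907772611998*t^3 + 40463697938484*t^4 + 22190873753333*t^5)^{8} = 9008721135884 + 37463408268583*t + 23571995621054*t^2 + 4803380467181*t^3 + 49100136283657*t^4 + 1887240979514*t^5.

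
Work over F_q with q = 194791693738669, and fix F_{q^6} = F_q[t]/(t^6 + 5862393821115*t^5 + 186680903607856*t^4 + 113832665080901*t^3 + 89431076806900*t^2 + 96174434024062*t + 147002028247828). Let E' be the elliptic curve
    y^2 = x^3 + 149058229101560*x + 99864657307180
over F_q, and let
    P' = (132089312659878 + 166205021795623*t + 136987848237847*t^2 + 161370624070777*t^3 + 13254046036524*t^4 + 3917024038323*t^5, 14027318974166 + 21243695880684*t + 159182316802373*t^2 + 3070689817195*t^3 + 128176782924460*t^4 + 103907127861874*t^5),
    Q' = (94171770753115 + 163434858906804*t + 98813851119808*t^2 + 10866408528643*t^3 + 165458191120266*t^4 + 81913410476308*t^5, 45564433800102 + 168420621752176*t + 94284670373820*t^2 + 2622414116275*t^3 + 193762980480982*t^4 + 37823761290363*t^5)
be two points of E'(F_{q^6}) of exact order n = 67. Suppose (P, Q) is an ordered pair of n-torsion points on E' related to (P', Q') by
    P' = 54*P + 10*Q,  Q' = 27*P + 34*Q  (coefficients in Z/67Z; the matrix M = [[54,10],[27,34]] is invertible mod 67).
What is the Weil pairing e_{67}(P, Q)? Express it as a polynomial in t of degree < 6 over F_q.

145577205424570 + 119041853565864*t + 94784173278796*t^2 + 40443779526892*t^3 + 6470270247408*t^4 + 73485581980636*t^5

Under M = [[54,10],[27,34]] in GL_2(Z/67), e_{67}(P',Q') = e_{67}(P,Q)^(54*34-10*27 mod 67).
det M = 54*34 - 10*27 = 1566 = 25 (mod 67); 25^{-1} = 59 (mod 67).
Build f_{67,P'} and f_{67,Q'} via the 7-bit ladder of 67=1000011_2; evaluate at shifted divisors; quotient in F_{194791693738669^6}.
Miller gives e_{67}(P',Q') = 42037439849038 + 151843163746465*t + 150368386459998*t^2 + 29244383099527*t^3 + 126844871452866*t^4 + 89225504062015*t^5 in F_{194791693738669^6}.
Finally e_{67}(P,Q) = 145577205424570 + 119041853565864*t + 94784173278796*t^2 + 40443779526892*t^3 + 6470270247408*t^4 + 73485581980636*t^5.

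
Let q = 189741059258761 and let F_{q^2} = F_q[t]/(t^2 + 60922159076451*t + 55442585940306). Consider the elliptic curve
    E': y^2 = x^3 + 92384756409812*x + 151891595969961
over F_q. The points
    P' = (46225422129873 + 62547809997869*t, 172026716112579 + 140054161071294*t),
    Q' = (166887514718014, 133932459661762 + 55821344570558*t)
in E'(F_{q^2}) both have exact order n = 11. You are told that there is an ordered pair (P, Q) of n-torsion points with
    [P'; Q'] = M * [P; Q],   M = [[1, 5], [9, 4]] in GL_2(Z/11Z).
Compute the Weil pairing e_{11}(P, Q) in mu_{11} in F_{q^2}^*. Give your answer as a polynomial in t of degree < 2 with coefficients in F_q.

28862190610551 + 113043298862796*t

Since e_{11}(P,P)=e_{11}(Q,Q)=1 and e_{11}(Q,P)=e_{11}(P,Q)^{-1}, expanding e_{11}(1*P + 5*Q,9*P + 4*Q) leaves e(P,Q)^det(M).
det M = 1*4 - 5*9 = -41 = 3 (mod 11); 3^{-1} = 4 (mod 11).
n = 11 = (1011)_2 (4 bits, wt 3); accumulate f_{11,P'}(Q'+S)/f_{11,P'}(S) along the 3-step ladder.
So e_{11}(P',Q') = 127591445689141 + 136421174716960*t.
e_{11}(P,Q) = (127591445689141 + 136421174716960*t)^{4} = 28862190610551 + 113043298862796*t.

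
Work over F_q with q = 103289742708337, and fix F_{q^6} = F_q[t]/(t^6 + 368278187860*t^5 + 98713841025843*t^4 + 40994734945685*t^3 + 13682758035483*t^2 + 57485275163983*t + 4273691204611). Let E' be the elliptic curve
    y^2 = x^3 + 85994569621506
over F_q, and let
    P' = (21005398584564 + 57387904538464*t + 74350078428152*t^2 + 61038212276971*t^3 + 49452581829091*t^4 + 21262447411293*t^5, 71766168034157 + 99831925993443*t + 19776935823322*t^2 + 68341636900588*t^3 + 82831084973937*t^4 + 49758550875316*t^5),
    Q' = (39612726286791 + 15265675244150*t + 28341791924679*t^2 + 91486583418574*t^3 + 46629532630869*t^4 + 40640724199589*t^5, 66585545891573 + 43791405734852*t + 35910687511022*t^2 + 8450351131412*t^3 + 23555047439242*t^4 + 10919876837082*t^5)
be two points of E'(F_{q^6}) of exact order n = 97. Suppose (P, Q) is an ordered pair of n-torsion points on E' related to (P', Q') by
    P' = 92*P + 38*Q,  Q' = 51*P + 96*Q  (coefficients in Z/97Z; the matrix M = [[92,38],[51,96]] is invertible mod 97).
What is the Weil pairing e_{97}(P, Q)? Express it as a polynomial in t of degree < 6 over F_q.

Since e_{97}(P,P)=e_{97}(Q,Q)=1 and e_{97}(Q,P)=e_{97}(P,Q)^{-1}, expanding e_{97}(92*P + 38*Q,51*P + 96*Q) leaves e(P,Q)^det(M).
Inverting 7 mod 97: 14. Thus e_{97}(P,Q) = e(P',Q')^{14}.
7-bit Miller (1100001) on E'/F_{103289742708337} with a'=0, b'=85994569621506: accumulate tangent/chord ratios at Q'+S and P'+S'.
Miller gives e_{97}(P',Q') = 102952139680900 + 20593471038848*t + 100510024505944*t^2 + 8404579162301*t^3 + 64203830617490*t^4 + 92198608359847*t^5 in F_{103289742708337^6}.
Raise to 14: e(P,Q) = 36985854332708 + 57839656670060*t + 7609587779511*t^2 + 73461504022019*t^3 + 26062053972266*t^4 + 3977032796860*t^5 in mu_{97}.

36985854332708 + 57839656670060*t + 7609587779511*t^2 + 73461504022019*t^3 + 26062053972266*t^4 + 3977032796860*t^5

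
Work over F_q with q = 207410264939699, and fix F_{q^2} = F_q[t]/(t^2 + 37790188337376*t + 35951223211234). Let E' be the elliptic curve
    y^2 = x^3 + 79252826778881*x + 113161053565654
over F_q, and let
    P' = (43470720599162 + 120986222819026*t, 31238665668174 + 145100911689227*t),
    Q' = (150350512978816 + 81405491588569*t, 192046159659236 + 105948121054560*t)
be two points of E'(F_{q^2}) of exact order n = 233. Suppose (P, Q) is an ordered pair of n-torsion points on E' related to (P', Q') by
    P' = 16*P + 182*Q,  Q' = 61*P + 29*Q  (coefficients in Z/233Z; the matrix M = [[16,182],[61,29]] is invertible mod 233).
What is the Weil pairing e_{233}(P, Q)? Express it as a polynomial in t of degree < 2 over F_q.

14534286260099 + 187705125461929*t

Under M = [[16,182],[61,29]] in GL_2(Z/233), e_{233}(P',Q') = e_{233}(P,Q)^(16*29-182*61 mod 233).
16*29 - 182*61 = -10638; reduced mod 233: det = 80, inverse 67.
8-bit Miller (11101001) on E'/F_{207410264939699} with a'=79252826778881, b'=113161053565654: accumulate tangent/chord ratios at Q'+S and P'+S'.
The quotient is 2471620129248 + 141974493421708*t.
e_{233}(P,Q) = (2471620129248 + 141974493421708*t)^{67} = 14534286260099 + 187705125461929*t.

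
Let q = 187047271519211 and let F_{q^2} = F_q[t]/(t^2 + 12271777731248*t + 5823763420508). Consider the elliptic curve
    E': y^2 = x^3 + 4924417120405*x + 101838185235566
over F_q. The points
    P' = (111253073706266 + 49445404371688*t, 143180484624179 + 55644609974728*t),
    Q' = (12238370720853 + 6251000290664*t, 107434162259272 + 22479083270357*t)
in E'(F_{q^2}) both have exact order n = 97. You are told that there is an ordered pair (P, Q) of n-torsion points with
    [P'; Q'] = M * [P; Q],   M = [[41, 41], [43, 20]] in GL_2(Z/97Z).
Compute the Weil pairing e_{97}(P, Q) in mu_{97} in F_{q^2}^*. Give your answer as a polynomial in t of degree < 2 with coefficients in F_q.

e_{97} is bilinear + alternating on E[97], so e_{97}(41*P + 41*Q, 43*P + 20*Q) = e_{97}(P,Q)^(41*20-41*43).
det M = 41*20 - 41*43 = -943 = 27 (mod 97); 27^{-1} = 18 (mod 97).
7-bit Miller (1100001) on E'/F_{187047271519211} with a'=4924417120405, b'=101838185235566: accumulate tangent/chord ratios at Q'+S and P'+S'.
f_P(D_Q)/f_Q(D_P) = 19606428926311 + 86505769884523*t.
Hence e(P,Q) = 90968974825100 + 2314180146313*t in F_{187047271519211^2}^*.

90968974825100 + 2314180146313*t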